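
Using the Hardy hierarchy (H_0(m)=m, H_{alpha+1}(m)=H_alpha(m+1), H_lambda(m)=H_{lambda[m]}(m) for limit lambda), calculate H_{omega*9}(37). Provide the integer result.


H_{omega*9}(37):
For the Hardy hierarchy, H_{omega*k}(n) = 2^k * n.
2^9 = 512.
512 * 37 = 18944

18944


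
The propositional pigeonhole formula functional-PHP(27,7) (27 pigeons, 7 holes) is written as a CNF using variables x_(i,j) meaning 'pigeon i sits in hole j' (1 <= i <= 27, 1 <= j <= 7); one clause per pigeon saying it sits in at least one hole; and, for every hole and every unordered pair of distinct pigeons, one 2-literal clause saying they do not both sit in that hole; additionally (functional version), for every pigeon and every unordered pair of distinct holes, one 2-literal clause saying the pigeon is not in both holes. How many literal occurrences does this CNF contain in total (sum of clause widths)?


functional-PHP(27,7): 27 pigeons, 7 holes, 27*7 = 189 variables.
- pigeon clauses: one per pigeon -> 27 clauses of width 7 -> 189 literals
- hole clauses: 7 holes * C(27,2) = 7 * 351 -> 2457 clauses of width 2 -> 4914 literals
- functional clauses: 27 pigeons * C(7,2) = 27 * 21 -> 567 clauses of width 2 -> 1134 literals
Total literal occurrences = 189 + 4914 + 1134 = 6237

6237


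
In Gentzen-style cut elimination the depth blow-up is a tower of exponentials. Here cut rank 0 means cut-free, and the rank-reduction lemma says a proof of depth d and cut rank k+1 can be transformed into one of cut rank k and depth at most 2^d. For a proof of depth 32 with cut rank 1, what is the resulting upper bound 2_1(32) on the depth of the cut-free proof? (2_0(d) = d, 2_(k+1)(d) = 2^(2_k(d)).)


Each rank reduction sends depth d to at most 2^d; cut rank r needs r reductions.
2_0(32) = 32
2_1(32) = 2^32 = 4294967296
Cut-free depth bound = 4294967296

4294967296


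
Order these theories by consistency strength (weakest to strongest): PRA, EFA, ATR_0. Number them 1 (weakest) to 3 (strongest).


Ordering by consistency strength:
1. EFA
2. PRA
3. ATR_0


PRA=2, EFA=1, ATR_0=3


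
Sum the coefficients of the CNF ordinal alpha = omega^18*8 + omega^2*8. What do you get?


CNF: omega^18*8 + omega^2*8
Coefficients: 8 + 8 = 16

16


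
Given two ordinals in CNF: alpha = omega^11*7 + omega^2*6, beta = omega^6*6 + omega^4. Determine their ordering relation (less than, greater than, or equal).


Compare term by term from highest exponent:
alpha = omega^11*7 + omega^2*6
beta = omega^6*6 + omega^4
Term 1: alpha has omega^11*7, beta has omega^6*6
Term 2: alpha has omega^2*6, beta has omega^4*1
Result: alpha > beta

alpha > beta


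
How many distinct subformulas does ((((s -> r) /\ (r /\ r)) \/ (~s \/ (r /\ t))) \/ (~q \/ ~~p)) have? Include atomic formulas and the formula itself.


Formula: ((((s -> r) /\ (r /\ r)) \/ (~s \/ (r /\ t))) \/ (~q \/ ~~p))
Subformulas found:
  1. q
  2. s
  3. r
  4. t
  5. p
  6. ~s
  7. ~p
  8. ~q
  9. ~~p
  10. (s -> r)
  11. (r /\ r)
  12. (r /\ t)
  13. (~q \/ ~~p)
  14. (~s \/ (r /\ t))
  15. ((s -> r) /\ (r /\ r))
  16. (((s -> r) /\ (r /\ r)) \/ (~s \/ (r /\ t)))
  17. ((((s -> r) /\ (r /\ r)) \/ (~s \/ (r /\ t))) \/ (~q \/ ~~p))
Total distinct subformulas = 17

17


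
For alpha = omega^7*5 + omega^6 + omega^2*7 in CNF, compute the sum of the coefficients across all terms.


CNF: omega^7*5 + omega^6 + omega^2*7
Coefficients: 5 + 1 + 7 = 13

13


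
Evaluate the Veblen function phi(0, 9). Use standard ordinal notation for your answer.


phi(0, 9):
phi(0, beta) = omega^beta by definition.
phi(0, 9) = omega^9

omega^9


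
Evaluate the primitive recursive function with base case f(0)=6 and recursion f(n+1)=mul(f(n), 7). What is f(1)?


f(0) = 6
f(1) = mul(f(0), 7) = mul(6, 7) = 42


42


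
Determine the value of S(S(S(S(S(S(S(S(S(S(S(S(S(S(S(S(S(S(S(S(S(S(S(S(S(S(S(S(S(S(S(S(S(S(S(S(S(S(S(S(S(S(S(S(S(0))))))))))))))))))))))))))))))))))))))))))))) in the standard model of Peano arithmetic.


Counting successors applied to 0:
45 applications of S to 0 = 45

45


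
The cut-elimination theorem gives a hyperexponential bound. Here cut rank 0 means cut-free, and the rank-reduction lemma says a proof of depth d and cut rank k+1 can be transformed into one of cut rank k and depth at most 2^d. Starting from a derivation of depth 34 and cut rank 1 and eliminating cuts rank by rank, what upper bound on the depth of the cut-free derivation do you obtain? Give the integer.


Each rank reduction sends depth d to at most 2^d; cut rank r needs r reductions.
2_0(34) = 34
2_1(34) = 2^34 = 17179869184
Cut-free depth bound = 17179869184

17179869184


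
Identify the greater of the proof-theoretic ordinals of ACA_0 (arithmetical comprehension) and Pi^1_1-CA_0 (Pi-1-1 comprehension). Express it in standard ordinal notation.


Proof-theoretic ordinal of ACA_0 (arithmetical comprehension): epsilon_0
Proof-theoretic ordinal of Pi^1_1-CA_0 (Pi-1-1 comprehension): psi_0(Omega_omega)
Comparing: epsilon_0 < psi_0(Omega_omega).
The larger ordinal is psi_0(Omega_omega) (from Pi^1_1-CA_0 (Pi-1-1 comprehension)).

psi_0(Omega_omega)


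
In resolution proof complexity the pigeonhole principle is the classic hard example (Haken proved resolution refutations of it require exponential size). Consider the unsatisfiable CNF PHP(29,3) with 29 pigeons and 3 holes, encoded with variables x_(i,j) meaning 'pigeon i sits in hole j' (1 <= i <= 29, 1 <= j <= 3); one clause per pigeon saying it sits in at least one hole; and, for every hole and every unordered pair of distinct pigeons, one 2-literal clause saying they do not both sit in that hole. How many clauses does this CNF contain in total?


PHP(29,3): 29 pigeons, 3 holes, 29*3 = 87 variables.
- pigeon clauses: one per pigeon -> 29 clauses
- hole clauses: 3 holes * C(29,2) = 3 * 406 -> 1218 clauses
Total clauses = 29 + 1218 = 1247

1247


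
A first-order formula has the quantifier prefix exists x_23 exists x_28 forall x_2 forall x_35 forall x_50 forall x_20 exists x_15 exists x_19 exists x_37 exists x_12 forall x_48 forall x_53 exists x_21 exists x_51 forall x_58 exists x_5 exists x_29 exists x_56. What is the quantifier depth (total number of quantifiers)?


Quantifier prefix has 18 quantifier symbols.
Quantifier depth = 18

18


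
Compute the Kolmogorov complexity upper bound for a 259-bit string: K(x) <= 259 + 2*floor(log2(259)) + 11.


floor(log2(259)) = 8
2 * 8 = 16
K(x) <= 259 + 16 + 11 = 286

286


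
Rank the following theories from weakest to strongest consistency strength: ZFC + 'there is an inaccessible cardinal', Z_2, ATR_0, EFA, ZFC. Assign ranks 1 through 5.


Ordering by consistency strength:
1. EFA
2. ATR_0
3. Z_2
4. ZFC
5. ZFC + 'there is an inaccessible cardinal'


ZFC + 'there is an inaccessible cardinal'=5, Z_2=3, ATR_0=2, EFA=1, ZFC=4


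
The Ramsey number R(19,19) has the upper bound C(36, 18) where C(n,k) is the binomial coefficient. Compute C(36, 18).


R(19,19) <= C(19+19-2, 19-1) = C(36, 18)
C(36, 18) = 36! / (18! * 18!)
= 9075135300

9075135300


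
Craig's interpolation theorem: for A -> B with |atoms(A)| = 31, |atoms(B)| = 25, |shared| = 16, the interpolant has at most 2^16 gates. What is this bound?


Shared atoms = 16
Craig interpolant size bound = 2^16
= 65536

65536


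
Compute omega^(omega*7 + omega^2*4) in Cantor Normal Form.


omega^(omega*7 + omega^2*4):
In ordinal addition a term is absorbed by a following term of strictly larger exponent: 1 < 2, so omega*7 + omega^2*4 = omega^2*4.
omega raised to a CNF ordinal is a single CNF term: Result = omega^(omega^2*4)

omega^(omega^2*4)


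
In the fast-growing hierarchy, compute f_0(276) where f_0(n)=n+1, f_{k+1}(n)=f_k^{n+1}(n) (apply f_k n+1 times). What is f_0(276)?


f_0(276) = 276 + 1 = 277

277


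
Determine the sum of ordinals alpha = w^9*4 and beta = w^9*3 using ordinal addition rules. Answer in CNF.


Ordinal addition w^9*4 + w^9*3:
Both terms have the same exponent 9.
w^e*c + w^e*d = w^e*(c+d).
Result = w^9*(4+3) = w^9*7

w^9*7


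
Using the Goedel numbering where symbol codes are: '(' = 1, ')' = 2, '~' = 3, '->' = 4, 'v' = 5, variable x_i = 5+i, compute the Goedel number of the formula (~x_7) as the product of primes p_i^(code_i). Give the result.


Formula: (~x_7)
Symbol codes: [1, 3, 12, 2]
Primes: [2, 3, 5, 7]
p_1^1 = 2^1 = 2
p_2^3 = 3^3 = 27
p_3^12 = 5^12 = 244140625
p_4^2 = 7^2 = 49
Product = 645996093750

645996093750


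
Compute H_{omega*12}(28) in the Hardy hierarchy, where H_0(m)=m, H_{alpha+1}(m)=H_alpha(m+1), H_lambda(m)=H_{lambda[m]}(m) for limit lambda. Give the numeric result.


H_{omega*12}(28):
For the Hardy hierarchy, H_{omega*k}(n) = 2^k * n.
2^12 = 4096.
4096 * 28 = 114688

114688


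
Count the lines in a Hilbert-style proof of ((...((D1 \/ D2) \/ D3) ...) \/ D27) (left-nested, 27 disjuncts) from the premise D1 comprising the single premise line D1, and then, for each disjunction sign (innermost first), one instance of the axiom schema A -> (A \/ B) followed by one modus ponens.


Building the left-nested 27-ary disjunction from D1:
- 1 premise line (D1)
- 27 disjuncts means 26 disjunction signs; each needs 1 axiom instance + 1 MP = 2 lines: 2 * 26 = 52
Total = 1 + 52 = 53 lines.

53


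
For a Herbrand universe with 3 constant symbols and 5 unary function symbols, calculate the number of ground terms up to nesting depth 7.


Herbrand terms by depth:
Depth 0: 3 constants
Depth 1: 15 new terms (running total: 18)
Depth 2: 75 new terms (running total: 93)
Depth 3: 375 new terms (running total: 468)
Depth 4: 1875 new terms (running total: 2343)
Depth 5: 9375 new terms (running total: 11718)
Depth 6: 46875 new terms (running total: 58593)
Depth 7: 234375 new terms (running total: 292968)
Total distinct ground terms = 292968

292968


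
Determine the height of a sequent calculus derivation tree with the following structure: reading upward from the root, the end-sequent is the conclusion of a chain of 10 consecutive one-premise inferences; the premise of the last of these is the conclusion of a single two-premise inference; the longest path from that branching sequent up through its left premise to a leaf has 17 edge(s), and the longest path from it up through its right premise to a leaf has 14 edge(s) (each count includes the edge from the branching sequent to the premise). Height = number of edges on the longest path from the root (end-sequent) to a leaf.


Longest path through the left premise: 17 edges (measured from the branching sequent)
Longest path through the right premise: 14 edges
Height of the subtree rooted at the branching sequent: max(17, 14) = 17
The branching sequent sits 10 edges above the root (the chain of one-premise inferences), so height = 17 + 10 = 27

27


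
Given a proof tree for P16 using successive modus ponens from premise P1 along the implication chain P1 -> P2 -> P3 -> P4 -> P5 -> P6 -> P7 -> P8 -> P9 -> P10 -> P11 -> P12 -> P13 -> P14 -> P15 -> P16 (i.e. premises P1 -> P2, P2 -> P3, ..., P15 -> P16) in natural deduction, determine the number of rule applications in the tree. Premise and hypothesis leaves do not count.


We have a chain: P1 -> P2 -> P3 -> P4 -> P5 -> P6 -> P7 -> P8 -> P9 -> P10 -> P11 -> P12 -> P13 -> P14 -> P15 -> P16.
Each modus ponens application produces the next variable.
The chain has 16 propositions, so 16-1 = 15 modus ponens steps.
Total inference nodes = 15

15


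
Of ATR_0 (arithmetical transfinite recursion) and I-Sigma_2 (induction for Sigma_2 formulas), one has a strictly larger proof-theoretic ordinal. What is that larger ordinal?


Proof-theoretic ordinal of ATR_0 (arithmetical transfinite recursion): Gamma_0
Proof-theoretic ordinal of I-Sigma_2 (induction for Sigma_2 formulas): omega^(omega^omega)
Comparing: omega^(omega^omega) < Gamma_0.
The larger ordinal is Gamma_0 (from ATR_0 (arithmetical transfinite recursion)).

Gamma_0


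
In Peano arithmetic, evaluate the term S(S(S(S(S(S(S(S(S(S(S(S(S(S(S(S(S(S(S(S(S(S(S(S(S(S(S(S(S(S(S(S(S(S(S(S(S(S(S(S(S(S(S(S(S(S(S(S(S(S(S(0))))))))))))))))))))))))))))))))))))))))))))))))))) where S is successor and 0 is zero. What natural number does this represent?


Counting successors applied to 0:
51 applications of S to 0 = 51

51


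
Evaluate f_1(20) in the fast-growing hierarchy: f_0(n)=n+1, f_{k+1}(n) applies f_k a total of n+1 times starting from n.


f_1(20) = f_0^21(20)
f_0 adds 1 each time, applied 21 times.
f_1(20) = 20 + 21 = 41

41


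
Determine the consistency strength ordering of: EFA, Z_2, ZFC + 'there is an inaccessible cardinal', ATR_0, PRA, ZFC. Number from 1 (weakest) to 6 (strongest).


Ordering by consistency strength:
1. EFA
2. PRA
3. ATR_0
4. Z_2
5. ZFC
6. ZFC + 'there is an inaccessible cardinal'


EFA=1, Z_2=4, ZFC + 'there is an inaccessible cardinal'=6, ATR_0=3, PRA=2, ZFC=5


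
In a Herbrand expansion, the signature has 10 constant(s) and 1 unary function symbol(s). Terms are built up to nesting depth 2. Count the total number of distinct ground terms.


Herbrand terms by depth:
Depth 0: 10 constants
Depth 1: 10 new terms (running total: 20)
Depth 2: 10 new terms (running total: 30)
Total distinct ground terms = 30

30


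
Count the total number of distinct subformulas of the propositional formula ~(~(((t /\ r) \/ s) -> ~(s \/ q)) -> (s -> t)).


Formula: ~(~(((t /\ r) \/ s) -> ~(s \/ q)) -> (s -> t))
Subformulas found:
  1. q
  2. s
  3. r
  4. t
  5. (t /\ r)
  6. (s \/ q)
  7. (s -> t)
  8. ~(s \/ q)
  9. ((t /\ r) \/ s)
  10. (((t /\ r) \/ s) -> ~(s \/ q))
  11. ~(((t /\ r) \/ s) -> ~(s \/ q))
  12. (~(((t /\ r) \/ s) -> ~(s \/ q)) -> (s -> t))
  13. ~(~(((t /\ r) \/ s) -> ~(s \/ q)) -> (s -> t))
Total distinct subformulas = 13

13


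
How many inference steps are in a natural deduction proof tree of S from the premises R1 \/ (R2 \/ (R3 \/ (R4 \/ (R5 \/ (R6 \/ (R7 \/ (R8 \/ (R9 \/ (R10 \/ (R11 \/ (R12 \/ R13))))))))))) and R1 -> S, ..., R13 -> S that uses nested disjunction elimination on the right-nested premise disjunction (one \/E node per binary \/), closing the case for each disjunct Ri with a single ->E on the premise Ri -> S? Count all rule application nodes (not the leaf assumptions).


The premise R1 \/ (R2 \/ (R3 \/ (R4 \/ (R5 \/ (R6 \/ (R7 \/ (R8 \/ (R9 \/ (R10 \/ (R11 \/ (R12 \/ R13))))))))))) contains 13 disjuncts, hence 12 binary \/ connectives.
- Each binary \/ is eliminated once: 12 \/E nodes.
- Each of the 13 cases Ri derives S by one ->E with Ri -> S: 13 ->E nodes.
Total = 12 + 13 = 25

25


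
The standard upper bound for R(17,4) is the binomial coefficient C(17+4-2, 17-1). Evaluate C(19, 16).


R(17,4) <= C(17+4-2, 17-1) = C(19, 16)
C(19, 16) = 19! / (16! * 3!)
= 969

969


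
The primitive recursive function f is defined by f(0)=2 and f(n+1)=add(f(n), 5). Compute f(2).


f(0) = 2
f(1) = add(f(0), 5) = add(2, 5) = 7
f(2) = add(f(1), 5) = add(7, 5) = 12


12


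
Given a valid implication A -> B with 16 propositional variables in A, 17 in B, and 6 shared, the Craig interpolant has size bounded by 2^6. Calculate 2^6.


Shared atoms = 6
Craig interpolant size bound = 2^6
= 64

64


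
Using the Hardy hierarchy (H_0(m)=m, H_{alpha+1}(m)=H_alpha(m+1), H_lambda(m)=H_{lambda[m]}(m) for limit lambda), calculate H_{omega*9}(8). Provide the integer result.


H_{omega*9}(8):
For the Hardy hierarchy, H_{omega*k}(n) = 2^k * n.
2^9 = 512.
512 * 8 = 4096

4096


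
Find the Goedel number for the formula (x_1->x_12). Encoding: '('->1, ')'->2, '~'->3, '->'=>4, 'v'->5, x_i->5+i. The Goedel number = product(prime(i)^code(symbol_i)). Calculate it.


Formula: (x_1->x_12)
Symbol codes: [1, 6, 4, 17, 2]
Primes: [2, 3, 5, 7, 11]
p_1^1 = 2^1 = 2
p_2^6 = 3^6 = 729
p_3^4 = 5^4 = 625
p_4^17 = 7^17 = 232630513987207
p_5^2 = 11^2 = 121
Product = 25650131260371927828750

25650131260371927828750


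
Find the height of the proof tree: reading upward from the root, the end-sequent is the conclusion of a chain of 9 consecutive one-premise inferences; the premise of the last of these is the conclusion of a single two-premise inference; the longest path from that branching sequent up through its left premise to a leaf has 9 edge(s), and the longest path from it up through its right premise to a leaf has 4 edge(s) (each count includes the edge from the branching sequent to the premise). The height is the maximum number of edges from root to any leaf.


Longest path through the left premise: 9 edges (measured from the branching sequent)
Longest path through the right premise: 4 edges
Height of the subtree rooted at the branching sequent: max(9, 4) = 9
The branching sequent sits 9 edges above the root (the chain of one-premise inferences), so height = 9 + 9 = 18

18


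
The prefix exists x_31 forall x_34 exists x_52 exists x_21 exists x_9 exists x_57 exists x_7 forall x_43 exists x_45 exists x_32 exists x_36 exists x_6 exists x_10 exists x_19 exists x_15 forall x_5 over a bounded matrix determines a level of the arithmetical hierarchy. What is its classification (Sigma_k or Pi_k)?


Leading quantifier is exists, so the class is Sigma.
Number of quantifier blocks = alternations + 1 = 5 + 1 = 6.
Classification: Sigma_6

Sigma_6


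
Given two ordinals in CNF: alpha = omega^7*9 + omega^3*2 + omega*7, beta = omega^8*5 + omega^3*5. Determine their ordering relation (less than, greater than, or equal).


Compare term by term from highest exponent:
alpha = omega^7*9 + omega^3*2 + omega*7
beta = omega^8*5 + omega^3*5
Term 1: alpha has omega^7*9, beta has omega^8*5
Term 2: alpha has omega^3*2, beta has omega^3*5
Term 3: alpha has omega^1*7, beta has omega^0*0
Result: alpha < beta

alpha < beta


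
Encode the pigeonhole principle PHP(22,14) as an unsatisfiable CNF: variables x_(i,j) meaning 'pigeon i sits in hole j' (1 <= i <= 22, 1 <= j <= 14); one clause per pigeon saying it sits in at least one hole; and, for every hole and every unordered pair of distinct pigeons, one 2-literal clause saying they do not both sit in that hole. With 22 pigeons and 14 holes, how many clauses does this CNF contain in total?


PHP(22,14): 22 pigeons, 14 holes, 22*14 = 308 variables.
- pigeon clauses: one per pigeon -> 22 clauses
- hole clauses: 14 holes * C(22,2) = 14 * 231 -> 3234 clauses
Total clauses = 22 + 3234 = 3256

3256


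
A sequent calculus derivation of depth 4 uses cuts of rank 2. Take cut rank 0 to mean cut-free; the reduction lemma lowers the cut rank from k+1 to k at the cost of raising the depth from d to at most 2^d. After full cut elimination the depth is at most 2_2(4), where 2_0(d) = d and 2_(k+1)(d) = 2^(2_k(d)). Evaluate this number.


Each rank reduction sends depth d to at most 2^d; cut rank r needs r reductions.
2_0(4) = 4
2_1(4) = 2^4 = 16
2_2(4) = 2^16 = 65536
Cut-free depth bound = 65536

65536


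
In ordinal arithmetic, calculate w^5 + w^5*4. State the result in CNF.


Ordinal addition w^5 + w^5*4:
Both terms have the same exponent 5.
w^e*c + w^e*d = w^e*(c+d).
Result = w^5*(1+4) = w^5*5

w^5*5


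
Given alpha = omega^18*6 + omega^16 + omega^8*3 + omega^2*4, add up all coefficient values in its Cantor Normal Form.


CNF: omega^18*6 + omega^16 + omega^8*3 + omega^2*4
Coefficients: 6 + 1 + 3 + 4 = 14

14


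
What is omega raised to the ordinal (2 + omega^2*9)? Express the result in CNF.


omega^(2 + omega^2*9):
In ordinal addition a term is absorbed by a following term of strictly larger exponent: 0 < 2, so 2 + omega^2*9 = omega^2*9.
omega raised to a CNF ordinal is a single CNF term: Result = omega^(omega^2*9)

omega^(omega^2*9)


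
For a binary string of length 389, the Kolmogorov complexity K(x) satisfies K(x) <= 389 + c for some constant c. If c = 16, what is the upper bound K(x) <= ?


K(x) <= |x| + c = 389 + 16 = 405

405


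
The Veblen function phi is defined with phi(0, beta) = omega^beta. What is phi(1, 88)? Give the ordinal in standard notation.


phi(1, 88):
phi(1, beta) = epsilon_beta (the beta-th epsilon number).
phi(1, 88) = epsilon_88

epsilon_88


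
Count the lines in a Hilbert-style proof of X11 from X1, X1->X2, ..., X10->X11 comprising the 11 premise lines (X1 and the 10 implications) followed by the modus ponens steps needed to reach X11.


We have 11 premise lines: X1 and 10 implications.
Each implication is detached once by MP, giving 10 MP lines.
11 premise lines + 10 MP lines = 21 total lines.

21


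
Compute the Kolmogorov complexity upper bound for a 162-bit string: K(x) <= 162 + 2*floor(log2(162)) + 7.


floor(log2(162)) = 7
2 * 7 = 14
K(x) <= 162 + 14 + 7 = 183

183


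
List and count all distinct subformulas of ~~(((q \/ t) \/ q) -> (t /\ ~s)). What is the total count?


Formula: ~~(((q \/ t) \/ q) -> (t /\ ~s))
Subformulas found:
  1. q
  2. s
  3. t
  4. ~s
  5. (q \/ t)
  6. (t /\ ~s)
  7. ((q \/ t) \/ q)
  8. (((q \/ t) \/ q) -> (t /\ ~s))
  9. ~(((q \/ t) \/ q) -> (t /\ ~s))
  10. ~~(((q \/ t) \/ q) -> (t /\ ~s))
Total distinct subformulas = 10

10


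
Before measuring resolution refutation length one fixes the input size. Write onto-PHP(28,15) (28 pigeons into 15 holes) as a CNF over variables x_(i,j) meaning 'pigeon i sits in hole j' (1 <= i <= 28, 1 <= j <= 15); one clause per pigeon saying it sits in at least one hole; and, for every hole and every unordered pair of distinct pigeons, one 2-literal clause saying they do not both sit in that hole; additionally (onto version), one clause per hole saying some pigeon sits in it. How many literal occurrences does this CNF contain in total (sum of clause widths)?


onto-PHP(28,15): 28 pigeons, 15 holes, 28*15 = 420 variables.
- pigeon clauses: one per pigeon -> 28 clauses of width 15 -> 420 literals
- hole clauses: 15 holes * C(28,2) = 15 * 378 -> 5670 clauses of width 2 -> 11340 literals
- onto clauses: one per hole -> 15 clauses of width 28 -> 420 literals
Total literal occurrences = 420 + 11340 + 420 = 12180

12180


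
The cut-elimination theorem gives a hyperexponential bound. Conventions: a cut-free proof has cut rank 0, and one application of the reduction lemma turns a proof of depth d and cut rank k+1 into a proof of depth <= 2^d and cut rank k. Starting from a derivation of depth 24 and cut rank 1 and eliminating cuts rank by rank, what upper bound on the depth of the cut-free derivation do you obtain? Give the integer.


Each rank reduction sends depth d to at most 2^d; cut rank r needs r reductions.
2_0(24) = 24
2_1(24) = 2^24 = 16777216
Cut-free depth bound = 16777216

16777216


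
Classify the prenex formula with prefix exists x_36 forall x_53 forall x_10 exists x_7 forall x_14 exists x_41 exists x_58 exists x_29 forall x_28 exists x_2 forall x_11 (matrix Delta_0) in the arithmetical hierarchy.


Leading quantifier is exists, so the class is Sigma.
Number of quantifier blocks = alternations + 1 = 7 + 1 = 8.
Classification: Sigma_8

Sigma_8


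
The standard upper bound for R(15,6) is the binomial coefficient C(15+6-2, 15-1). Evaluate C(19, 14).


R(15,6) <= C(15+6-2, 15-1) = C(19, 14)
C(19, 14) = 19! / (14! * 5!)
= 11628

11628


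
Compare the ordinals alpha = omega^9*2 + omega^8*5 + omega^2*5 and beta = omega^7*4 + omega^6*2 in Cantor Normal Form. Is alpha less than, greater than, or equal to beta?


Compare term by term from highest exponent:
alpha = omega^9*2 + omega^8*5 + omega^2*5
beta = omega^7*4 + omega^6*2
Term 1: alpha has omega^9*2, beta has omega^7*4
Term 2: alpha has omega^8*5, beta has omega^6*2
Term 3: alpha has omega^2*5, beta has omega^0*0
Result: alpha > beta

alpha > beta


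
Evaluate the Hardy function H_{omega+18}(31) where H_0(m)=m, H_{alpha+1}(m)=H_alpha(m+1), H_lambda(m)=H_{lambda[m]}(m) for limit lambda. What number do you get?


H_{omega+18}(31):
Unwind the 18 successor steps: H_{omega+18}(31) = H_omega(31+18) = H_omega(49).
H_omega(m) = H_m(m) = m + m = 2m.
Result = 2 * 49 = 98

98


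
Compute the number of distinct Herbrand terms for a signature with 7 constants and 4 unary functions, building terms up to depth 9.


Herbrand terms by depth:
Depth 0: 7 constants
Depth 1: 28 new terms (running total: 35)
Depth 2: 112 new terms (running total: 147)
Depth 3: 448 new terms (running total: 595)
Depth 4: 1792 new terms (running total: 2387)
Depth 5: 7168 new terms (running total: 9555)
Depth 6: 28672 new terms (running total: 38227)
Depth 7: 114688 new terms (running total: 152915)
Depth 8: 458752 new terms (running total: 611667)
Depth 9: 1835008 new terms (running total: 2446675)
Total distinct ground terms = 2446675

2446675


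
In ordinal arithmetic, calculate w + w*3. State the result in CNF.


Ordinal addition w + w*3:
Both terms have the same exponent 1.
w^e*c + w^e*d = w^e*(c+d).
Result = w^1*(1+3) = w*4

w*4


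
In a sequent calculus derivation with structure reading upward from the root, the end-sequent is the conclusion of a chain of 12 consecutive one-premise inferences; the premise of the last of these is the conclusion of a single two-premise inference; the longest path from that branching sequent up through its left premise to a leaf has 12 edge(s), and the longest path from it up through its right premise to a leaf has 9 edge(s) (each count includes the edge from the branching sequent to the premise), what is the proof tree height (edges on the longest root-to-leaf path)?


Longest path through the left premise: 12 edges (measured from the branching sequent)
Longest path through the right premise: 9 edges
Height of the subtree rooted at the branching sequent: max(12, 9) = 12
The branching sequent sits 12 edges above the root (the chain of one-premise inferences), so height = 12 + 12 = 24

24


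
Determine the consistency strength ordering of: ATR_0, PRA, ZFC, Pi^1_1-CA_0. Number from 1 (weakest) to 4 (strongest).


Ordering by consistency strength:
1. PRA
2. ATR_0
3. Pi^1_1-CA_0
4. ZFC


ATR_0=2, PRA=1, ZFC=4, Pi^1_1-CA_0=3


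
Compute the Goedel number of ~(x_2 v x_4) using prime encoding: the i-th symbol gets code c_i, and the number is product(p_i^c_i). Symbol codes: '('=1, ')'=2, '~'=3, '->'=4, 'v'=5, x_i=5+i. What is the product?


Formula: ~(x_2 v x_4)
Symbol codes: [3, 1, 7, 5, 9, 2]
Primes: [2, 3, 5, 7, 11, 13]
p_1^3 = 2^3 = 8
p_2^1 = 3^1 = 3
p_3^7 = 5^7 = 78125
p_4^5 = 7^5 = 16807
p_5^9 = 11^9 = 2357947691
p_6^2 = 13^2 = 169
Product = 12557764755760599375000

12557764755760599375000


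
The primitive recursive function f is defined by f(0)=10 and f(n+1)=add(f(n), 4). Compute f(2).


f(0) = 10
f(1) = add(f(0), 4) = add(10, 4) = 14
f(2) = add(f(1), 4) = add(14, 4) = 18


18


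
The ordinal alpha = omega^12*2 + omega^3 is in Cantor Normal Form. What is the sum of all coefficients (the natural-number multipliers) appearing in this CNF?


CNF: omega^12*2 + omega^3
Coefficients: 2 + 1 = 3

3


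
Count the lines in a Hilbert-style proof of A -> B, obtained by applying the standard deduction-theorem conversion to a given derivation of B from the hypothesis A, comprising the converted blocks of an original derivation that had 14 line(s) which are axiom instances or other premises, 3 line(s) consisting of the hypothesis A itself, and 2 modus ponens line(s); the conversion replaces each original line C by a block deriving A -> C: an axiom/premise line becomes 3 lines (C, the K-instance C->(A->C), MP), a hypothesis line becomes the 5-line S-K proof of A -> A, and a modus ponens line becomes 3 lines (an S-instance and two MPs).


Deduction-theorem conversion, block by block:
- 14 axiom/premise lines -> 3 lines each = 42
- 3 hypothesis lines -> 5 lines each (identity proof A->A) = 15
- 2 MP lines -> 3 lines each (S-instance, MP, MP) = 6
Total = 42 + 15 + 6 = 63 lines.

63


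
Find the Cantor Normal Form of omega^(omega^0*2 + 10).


omega^(omega^0*2 + 10):
omega^0 = 1, so the exponent is 2 + 10 = 12 (finite ordinal addition).
Result = omega^12, already a single CNF term.

omega^12


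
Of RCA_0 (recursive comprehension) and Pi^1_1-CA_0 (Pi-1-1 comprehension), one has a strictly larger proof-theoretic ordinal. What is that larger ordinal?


Proof-theoretic ordinal of RCA_0 (recursive comprehension): omega^omega
Proof-theoretic ordinal of Pi^1_1-CA_0 (Pi-1-1 comprehension): psi_0(Omega_omega)
Comparing: omega^omega < psi_0(Omega_omega).
The larger ordinal is psi_0(Omega_omega) (from Pi^1_1-CA_0 (Pi-1-1 comprehension)).

psi_0(Omega_omega)


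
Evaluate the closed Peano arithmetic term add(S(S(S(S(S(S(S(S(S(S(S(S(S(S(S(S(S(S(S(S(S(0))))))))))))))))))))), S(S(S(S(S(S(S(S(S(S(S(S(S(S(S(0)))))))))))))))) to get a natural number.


add(S^21(0), S^15(0)):
S^21(0) = 21
S^15(0) = 15
21 + 15 = 36

36


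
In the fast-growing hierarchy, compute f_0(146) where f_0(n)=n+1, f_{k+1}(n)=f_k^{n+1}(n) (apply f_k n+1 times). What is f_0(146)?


f_0(146) = 146 + 1 = 147

147


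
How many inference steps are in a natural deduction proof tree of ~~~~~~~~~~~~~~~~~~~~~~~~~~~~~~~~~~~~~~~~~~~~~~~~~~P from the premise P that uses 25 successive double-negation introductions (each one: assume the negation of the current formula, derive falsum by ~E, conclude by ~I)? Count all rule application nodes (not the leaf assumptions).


Each double-negation introduction (from C infer ~~C) uses 2 inference nodes: one ~E (C and ~C give falsum) and one ~I (discharge ~C).
25 double negations = 25 * 2 = 50 inference nodes.

50


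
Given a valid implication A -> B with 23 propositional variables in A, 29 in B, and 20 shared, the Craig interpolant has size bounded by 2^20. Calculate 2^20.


Shared atoms = 20
Craig interpolant size bound = 2^20
= 1048576

1048576


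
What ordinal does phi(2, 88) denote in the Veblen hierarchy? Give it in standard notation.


phi(2, 88):
phi(2, beta) = zeta_beta (the beta-th zeta number, fixed point of epsilon).
phi(2, 88) = zeta_88

zeta_88


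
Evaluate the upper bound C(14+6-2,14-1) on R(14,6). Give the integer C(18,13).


R(14,6) <= C(14+6-2, 14-1) = C(18, 13)
C(18, 13) = 18! / (13! * 5!)
= 8568

8568


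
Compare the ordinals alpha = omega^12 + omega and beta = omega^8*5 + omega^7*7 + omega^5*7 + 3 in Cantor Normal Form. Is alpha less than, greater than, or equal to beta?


Compare term by term from highest exponent:
alpha = omega^12 + omega
beta = omega^8*5 + omega^7*7 + omega^5*7 + 3
Term 1: alpha has omega^12*1, beta has omega^8*5
Term 2: alpha has omega^1*1, beta has omega^7*7
Term 3: alpha has omega^0*0, beta has omega^5*7
Term 4: alpha has omega^0*0, beta has omega^0*3
Result: alpha > beta

alpha > beta


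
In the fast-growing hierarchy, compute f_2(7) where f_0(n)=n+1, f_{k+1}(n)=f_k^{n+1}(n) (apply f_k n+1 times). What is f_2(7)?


f_2(7) = f_1^8(7)
f_1(m) = 2m + 1.
Iterating: f_1^k(n) = 2^k*(n+1) - 1.
f_2(7) = 2^8*(7+1) - 1 = 256*8 - 1 = 2047

2047


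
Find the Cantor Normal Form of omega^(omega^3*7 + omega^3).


omega^(omega^3*7 + omega^3):
Both terms of the exponent have the same exponent 3, so they merge: omega^3*7 + omega^3 = omega^3*(7+1) = omega^3*8.
omega raised to a CNF ordinal is a single CNF term: Result = omega^(omega^3*8)

omega^(omega^3*8)


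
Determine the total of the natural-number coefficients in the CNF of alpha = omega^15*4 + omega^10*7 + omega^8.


CNF: omega^15*4 + omega^10*7 + omega^8
Coefficients: 4 + 7 + 1 = 12

12


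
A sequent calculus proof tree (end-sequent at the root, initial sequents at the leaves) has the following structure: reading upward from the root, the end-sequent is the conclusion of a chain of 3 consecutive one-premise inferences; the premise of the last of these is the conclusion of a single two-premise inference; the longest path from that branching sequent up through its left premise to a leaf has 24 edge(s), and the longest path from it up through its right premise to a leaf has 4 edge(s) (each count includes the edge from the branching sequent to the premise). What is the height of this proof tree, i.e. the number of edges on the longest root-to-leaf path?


Longest path through the left premise: 24 edges (measured from the branching sequent)
Longest path through the right premise: 4 edges
Height of the subtree rooted at the branching sequent: max(24, 4) = 24
The branching sequent sits 3 edges above the root (the chain of one-premise inferences), so height = 24 + 3 = 27

27


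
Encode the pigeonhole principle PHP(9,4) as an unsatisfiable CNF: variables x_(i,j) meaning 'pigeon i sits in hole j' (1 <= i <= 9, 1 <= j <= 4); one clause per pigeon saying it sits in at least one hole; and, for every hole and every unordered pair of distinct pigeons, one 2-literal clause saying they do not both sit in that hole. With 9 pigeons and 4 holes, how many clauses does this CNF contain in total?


PHP(9,4): 9 pigeons, 4 holes, 9*4 = 36 variables.
- pigeon clauses: one per pigeon -> 9 clauses
- hole clauses: 4 holes * C(9,2) = 4 * 36 -> 144 clauses
Total clauses = 9 + 144 = 153

153


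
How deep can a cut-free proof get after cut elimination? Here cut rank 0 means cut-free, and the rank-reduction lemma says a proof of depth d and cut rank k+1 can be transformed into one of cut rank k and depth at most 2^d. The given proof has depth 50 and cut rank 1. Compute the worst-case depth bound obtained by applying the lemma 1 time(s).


Each rank reduction sends depth d to at most 2^d; cut rank r needs r reductions.
2_0(50) = 50
2_1(50) = 2^50 = 1125899906842624
Cut-free depth bound = 1125899906842624

1125899906842624


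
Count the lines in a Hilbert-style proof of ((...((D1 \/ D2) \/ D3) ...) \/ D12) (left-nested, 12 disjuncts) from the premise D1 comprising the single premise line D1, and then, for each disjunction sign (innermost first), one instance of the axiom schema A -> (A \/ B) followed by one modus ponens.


Building the left-nested 12-ary disjunction from D1:
- 1 premise line (D1)
- 12 disjuncts means 11 disjunction signs; each needs 1 axiom instance + 1 MP = 2 lines: 2 * 11 = 22
Total = 1 + 22 = 23 lines.

23


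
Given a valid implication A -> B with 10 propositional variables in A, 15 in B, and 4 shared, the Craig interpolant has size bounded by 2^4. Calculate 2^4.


Shared atoms = 4
Craig interpolant size bound = 2^4
= 16

16


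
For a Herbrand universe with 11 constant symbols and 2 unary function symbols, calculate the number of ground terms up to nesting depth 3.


Herbrand terms by depth:
Depth 0: 11 constants
Depth 1: 22 new terms (running total: 33)
Depth 2: 44 new terms (running total: 77)
Depth 3: 88 new terms (running total: 165)
Total distinct ground terms = 165

165


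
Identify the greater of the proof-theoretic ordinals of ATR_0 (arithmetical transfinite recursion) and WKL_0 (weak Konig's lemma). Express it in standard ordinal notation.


Proof-theoretic ordinal of ATR_0 (arithmetical transfinite recursion): Gamma_0
Proof-theoretic ordinal of WKL_0 (weak Konig's lemma): omega^omega
Comparing: omega^omega < Gamma_0.
The larger ordinal is Gamma_0 (from ATR_0 (arithmetical transfinite recursion)).

Gamma_0


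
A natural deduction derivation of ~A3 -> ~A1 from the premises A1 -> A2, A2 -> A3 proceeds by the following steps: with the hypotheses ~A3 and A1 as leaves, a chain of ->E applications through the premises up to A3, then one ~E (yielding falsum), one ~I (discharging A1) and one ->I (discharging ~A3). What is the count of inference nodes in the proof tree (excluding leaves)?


From hypothesis A1, 2 ->E steps along the 2 premises yield A3.
~E with hypothesis ~A3 gives falsum (1 node); ~I discharging A1 gives ~A1 (1 node); ->I discharging ~A3 gives the goal (1 node).
Total = 2 + 3 = 5 inference nodes.

5


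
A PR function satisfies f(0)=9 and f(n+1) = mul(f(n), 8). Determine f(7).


f(0) = 9
f(1) = mul(f(0), 8) = mul(9, 8) = 72
f(2) = mul(f(1), 8) = mul(72, 8) = 576
f(3) = mul(f(2), 8) = mul(576, 8) = 4608
f(4) = mul(f(3), 8) = mul(4608, 8) = 36864
f(5) = mul(f(4), 8) = mul(36864, 8) = 294912
f(6) = mul(f(5), 8) = mul(294912, 8) = 2359296
f(7) = mul(f(6), 8) = mul(2359296, 8) = 18874368


18874368


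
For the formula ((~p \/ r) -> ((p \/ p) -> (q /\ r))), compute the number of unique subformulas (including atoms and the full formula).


Formula: ((~p \/ r) -> ((p \/ p) -> (q /\ r)))
Subformulas found:
  1. q
  2. r
  3. p
  4. ~p
  5. (p \/ p)
  6. (q /\ r)
  7. (~p \/ r)
  8. ((p \/ p) -> (q /\ r))
  9. ((~p \/ r) -> ((p \/ p) -> (q /\ r)))
Total distinct subformulas = 9

9


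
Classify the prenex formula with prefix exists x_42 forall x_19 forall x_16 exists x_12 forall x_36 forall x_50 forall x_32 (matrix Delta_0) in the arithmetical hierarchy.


Leading quantifier is exists, so the class is Sigma.
Number of quantifier blocks = alternations + 1 = 3 + 1 = 4.
Classification: Sigma_4

Sigma_4


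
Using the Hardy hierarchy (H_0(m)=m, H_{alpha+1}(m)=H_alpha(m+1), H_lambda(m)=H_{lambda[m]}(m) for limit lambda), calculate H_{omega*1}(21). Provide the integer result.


H_{omega*1}(21):
For the Hardy hierarchy, H_{omega*k}(n) = 2^k * n.
2^1 = 2.
2 * 21 = 42

42


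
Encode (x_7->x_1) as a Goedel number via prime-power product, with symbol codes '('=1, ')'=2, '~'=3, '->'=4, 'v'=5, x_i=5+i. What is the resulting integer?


Formula: (x_7->x_1)
Symbol codes: [1, 12, 4, 6, 2]
Primes: [2, 3, 5, 7, 11]
p_1^1 = 2^1 = 2
p_2^12 = 3^12 = 531441
p_3^4 = 5^4 = 625
p_4^6 = 7^6 = 117649
p_5^2 = 11^2 = 121
Product = 9456679709111250

9456679709111250


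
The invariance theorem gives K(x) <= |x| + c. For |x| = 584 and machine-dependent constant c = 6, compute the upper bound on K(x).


K(x) <= |x| + c = 584 + 6 = 590

590


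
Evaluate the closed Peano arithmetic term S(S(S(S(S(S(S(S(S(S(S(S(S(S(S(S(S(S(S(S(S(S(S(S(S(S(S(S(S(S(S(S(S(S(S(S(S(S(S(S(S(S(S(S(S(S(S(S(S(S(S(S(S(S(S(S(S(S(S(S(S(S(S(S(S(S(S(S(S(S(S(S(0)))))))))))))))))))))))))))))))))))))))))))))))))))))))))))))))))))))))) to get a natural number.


Counting successors applied to 0:
72 applications of S to 0 = 72

72


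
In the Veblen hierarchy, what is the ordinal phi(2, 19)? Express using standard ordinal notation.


phi(2, 19):
phi(2, beta) = zeta_beta (the beta-th zeta number, fixed point of epsilon).
phi(2, 19) = zeta_19

zeta_19


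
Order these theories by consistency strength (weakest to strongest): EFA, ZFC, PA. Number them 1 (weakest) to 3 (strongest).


Ordering by consistency strength:
1. EFA
2. PA
3. ZFC


EFA=1, ZFC=3, PA=2


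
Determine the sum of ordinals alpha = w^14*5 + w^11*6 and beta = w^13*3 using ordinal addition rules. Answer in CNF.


Ordinal addition (w^14*5 + w^11*6) + w^13*3:
alpha's leading term has exponent 14 > beta's exponent 13, so it survives.
alpha's tail term has exponent 11 < beta's exponent 13, so it is absorbed by beta.
In ordinal addition, any term followed by a strictly larger-exponent term is absorbed.
Result = w^14*5 + w^13*3

w^14*5 + w^13*3


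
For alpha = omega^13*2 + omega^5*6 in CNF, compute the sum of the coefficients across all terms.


CNF: omega^13*2 + omega^5*6
Coefficients: 2 + 6 = 8

8


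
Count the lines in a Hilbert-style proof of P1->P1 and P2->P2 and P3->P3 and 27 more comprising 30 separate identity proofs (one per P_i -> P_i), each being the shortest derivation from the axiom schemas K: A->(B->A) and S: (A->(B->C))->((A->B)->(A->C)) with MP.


The shortest proof of A->A from K and S in the Hilbert calculus has exactly 5 lines:
(1) K instance A->((A->A)->A), (2) S instance, (3) MP on 1,2, (4) K instance A->(A->A), (5) MP on 3,4.
For 30 independent identities: 30 * 5 = 150 lines total.

150


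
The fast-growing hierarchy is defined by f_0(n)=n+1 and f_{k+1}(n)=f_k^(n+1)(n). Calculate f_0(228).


f_0(228) = 228 + 1 = 229

229


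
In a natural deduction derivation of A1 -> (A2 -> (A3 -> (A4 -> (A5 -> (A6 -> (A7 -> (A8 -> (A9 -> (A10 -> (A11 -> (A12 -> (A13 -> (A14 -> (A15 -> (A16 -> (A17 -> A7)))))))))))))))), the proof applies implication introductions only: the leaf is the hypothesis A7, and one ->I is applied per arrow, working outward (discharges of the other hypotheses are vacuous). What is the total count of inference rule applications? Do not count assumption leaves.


The formula has 17 arrows (->); its innermost consequent A7 is one of the antecedents,
so the proof starts from the hypothesis leaf A7 (not a rule application) and closes one arrow per ->I.
Building A1 -> (A2 -> (A3 -> (A4 -> (A5 -> (A6 -> (A7 -> (A8 -> (A9 -> (A10 -> (A11 -> (A12 -> (A13 -> (A14 -> (A15 -> (A16 -> (A17 -> A7)))))))))))))))) therefore takes 17 nested implication introductions.
Total inference nodes = 17

17
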